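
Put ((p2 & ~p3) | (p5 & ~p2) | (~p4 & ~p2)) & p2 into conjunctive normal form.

((p2 & ~p3) | (p5 & ~p2) | (~p4 & ~p2)) & p2
⇔ (p2 | p5 | ~p4) & (p2 | p5 | ~p2) & (p2 | ~p2 | ~p4) & (p2 | ~p2 | ~p2) & (~p3 | p5 | ~p4) & (~p3 | p5 | ~p2) & (~p3 | ~p2 | ~p4) & (~p3 | ~p2 | ~p2) & p2   [distribute | over &]
⇔ (~p3 | p5 | ~p4) & (~p3 | ~p2) & p2   [simplify]

(~p3 | p5 | ~p4) & (~p3 | ~p2) & p2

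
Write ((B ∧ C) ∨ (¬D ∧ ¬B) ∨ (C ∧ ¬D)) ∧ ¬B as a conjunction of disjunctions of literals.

((B ∧ C) ∨ (¬D ∧ ¬B) ∨ (C ∧ ¬D)) ∧ ¬B
= (B ∨ ¬D ∨ C) ∧ (B ∨ ¬D ∨ ¬D) ∧ (B ∨ ¬B ∨ C) ∧ (B ∨ ¬B ∨ ¬D) ∧ (C ∨ ¬D ∨ C) ∧ (C ∨ ¬D ∨ ¬D) ∧ (C ∨ ¬B ∨ C) ∧ (C ∨ ¬B ∨ ¬D) ∧ ¬B   [distribute ∨ over ∧]
= (B ∨ ¬D) ∧ (C ∨ ¬D) ∧ ¬B   [simplify]

(B ∨ ¬D) ∧ (C ∨ ¬D) ∧ ¬B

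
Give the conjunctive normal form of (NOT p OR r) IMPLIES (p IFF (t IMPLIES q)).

(p OR t) AND (p OR NOT q) AND (NOT r OR NOT p OR NOT t OR q)

(NOT p OR r) IMPLIES (p IFF (t IMPLIES q))
≡ NOT (NOT p OR r) OR (p IFF (t IMPLIES q))   — eliminate IMPLIES
≡ NOT (NOT p OR r) OR ((p IMPLIES (t IMPLIES q)) AND ((t IMPLIES q) IMPLIES p))   — eliminate IFF
≡ NOT (NOT p OR r) OR ((NOT p OR (t IMPLIES q)) AND ((t IMPLIES q) IMPLIES p))   — eliminate IMPLIES
≡ NOT (NOT p OR r) OR ((NOT p OR NOT t OR q) AND ((t IMPLIES q) IMPLIES p))   — eliminate IMPLIES
≡ NOT (NOT p OR r) OR ((NOT p OR NOT t OR q) AND (NOT (t IMPLIES q) OR p))   — eliminate IMPLIES
≡ NOT (NOT p OR r) OR ((NOT p OR NOT t OR q) AND (NOT (NOT t OR q) OR p))   — eliminate IMPLIES
≡ (NOT NOT p AND NOT r) OR ((NOT p OR NOT t OR q) AND (NOT (NOT t OR q) OR p))   — De Morgan
≡ (p AND NOT r) OR ((NOT p OR NOT t OR q) AND (NOT (NOT t OR q) OR p))   — double negation
≡ (p AND NOT r) OR ((NOT p OR NOT t OR q) AND ((NOT NOT t AND NOT q) OR p))   — De Morgan
≡ (p AND NOT r) OR ((NOT p OR NOT t OR q) AND ((t AND NOT q) OR p))   — double negation
≡ (p OR NOT p OR NOT t OR q) AND (p OR t OR p) AND (p OR NOT q OR p) AND (NOT r OR NOT p OR NOT t OR q) AND (NOT r OR t OR p) AND (NOT r OR NOT q OR p)   — distribute OR over AND
≡ (p OR t) AND (p OR NOT q) AND (NOT r OR NOT p OR NOT t OR q)   — simplify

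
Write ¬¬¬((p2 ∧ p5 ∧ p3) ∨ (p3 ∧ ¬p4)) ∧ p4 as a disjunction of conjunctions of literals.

(¬p2 ∧ p4) ∨ (¬p5 ∧ p4) ∨ (¬p3 ∧ p4)

¬¬¬((p2 ∧ p5 ∧ p3) ∨ (p3 ∧ ¬p4)) ∧ p4
= ¬((p2 ∧ p5 ∧ p3) ∨ (p3 ∧ ¬p4)) ∧ p4   [double negation]
= ¬(p2 ∧ p5 ∧ p3) ∧ ¬(p3 ∧ ¬p4) ∧ p4   [De Morgan]
= (¬p2 ∨ ¬p5 ∨ ¬p3) ∧ ¬(p3 ∧ ¬p4) ∧ p4   [De Morgan]
= (¬p2 ∨ ¬p5 ∨ ¬p3) ∧ (¬p3 ∨ ¬¬p4) ∧ p4   [De Morgan]
= (¬p2 ∨ ¬p5 ∨ ¬p3) ∧ (¬p3 ∨ p4) ∧ p4   [double negation]
= (¬p2 ∧ ¬p3 ∧ p4) ∨ (¬p2 ∧ p4 ∧ p4) ∨ (¬p5 ∧ ¬p3 ∧ p4) ∨ (¬p5 ∧ p4 ∧ p4) ∨ (¬p3 ∧ ¬p3 ∧ p4) ∨ (¬p3 ∧ p4 ∧ p4)   [distribute ∧ over ∨]
= (¬p2 ∧ p4) ∨ (¬p5 ∧ p4) ∨ (¬p3 ∧ p4)   [simplify]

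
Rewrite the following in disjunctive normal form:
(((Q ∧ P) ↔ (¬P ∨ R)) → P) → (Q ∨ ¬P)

(((Q ∧ P) ↔ (¬P ∨ R)) → P) → (Q ∨ ¬P)
⇔ ¬(((Q ∧ P) ↔ (¬P ∨ R)) → P) ∨ Q ∨ ¬P   [eliminate →]
⇔ ¬(¬((Q ∧ P) ↔ (¬P ∨ R)) ∨ P) ∨ Q ∨ ¬P   [eliminate →]
⇔ ¬(¬(((Q ∧ P) → (¬P ∨ R)) ∧ ((¬P ∨ R) → (Q ∧ P))) ∨ P) ∨ Q ∨ ¬P   [eliminate ↔]
⇔ ¬(¬((¬(Q ∧ P) ∨ ¬P ∨ R) ∧ ((¬P ∨ R) → (Q ∧ P))) ∨ P) ∨ Q ∨ ¬P   [eliminate →]
⇔ ¬(¬((¬(Q ∧ P) ∨ ¬P ∨ R) ∧ (¬(¬P ∨ R) ∨ (Q ∧ P))) ∨ P) ∨ Q ∨ ¬P   [eliminate →]
⇔ (¬¬((¬(Q ∧ P) ∨ ¬P ∨ R) ∧ (¬(¬P ∨ R) ∨ (Q ∧ P))) ∧ ¬P) ∨ Q ∨ ¬P   [De Morgan]
⇔ ((¬(Q ∧ P) ∨ ¬P ∨ R) ∧ (¬(¬P ∨ R) ∨ (Q ∧ P)) ∧ ¬P) ∨ Q ∨ ¬P   [double negation]
⇔ ((¬Q ∨ ¬P ∨ ¬P ∨ R) ∧ (¬(¬P ∨ R) ∨ (Q ∧ P)) ∧ ¬P) ∨ Q ∨ ¬P   [De Morgan]
⇔ ((¬Q ∨ ¬P ∨ ¬P ∨ R) ∧ ((¬¬P ∧ ¬R) ∨ (Q ∧ P)) ∧ ¬P) ∨ Q ∨ ¬P   [De Morgan]
⇔ ((¬Q ∨ ¬P ∨ ¬P ∨ R) ∧ ((P ∧ ¬R) ∨ (Q ∧ P)) ∧ ¬P) ∨ Q ∨ ¬P   [double negation]
⇔ (¬Q ∧ P ∧ ¬R ∧ ¬P) ∨ (¬Q ∧ Q ∧ P ∧ ¬P) ∨ (¬P ∧ P ∧ ¬R ∧ ¬P) ∨ (¬P ∧ Q ∧ P ∧ ¬P) ∨ (¬P ∧ P ∧ ¬R ∧ ¬P) ∨ (¬P ∧ Q ∧ P ∧ ¬P) ∨ (R ∧ P ∧ ¬R ∧ ¬P) ∨ (R ∧ Q ∧ P ∧ ¬P) ∨ Q ∨ ¬P   [distribute ∧ over ∨]
⇔ Q ∨ ¬P   [simplify]

Q ∨ ¬P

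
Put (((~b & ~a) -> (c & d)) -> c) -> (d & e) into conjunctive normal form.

(b | a | c | e) & (b | a | d) & (~c | d) & (~c | e)

(((~b & ~a) -> (c & d)) -> c) -> (d & e)
≡ ~(((~b & ~a) -> (c & d)) -> c) | (d & e)   — eliminate ->
≡ ~(~((~b & ~a) -> (c & d)) | c) | (d & e)   — eliminate ->
≡ ~(~(~(~b & ~a) | (c & d)) | c) | (d & e)   — eliminate ->
≡ (~~(~(~b & ~a) | (c & d)) & ~c) | (d & e)   — De Morgan
≡ ((~(~b & ~a) | (c & d)) & ~c) | (d & e)   — double negation
≡ ((~~b | ~~a | (c & d)) & ~c) | (d & e)   — De Morgan
≡ ((b | ~~a | (c & d)) & ~c) | (d & e)   — double negation
≡ ((b | a | (c & d)) & ~c) | (d & e)   — double negation
≡ (b | a | c | d) & (b | a | c | e) & (b | a | d | d) & (b | a | d | e) & (~c | d) & (~c | e)   — distribute | over &
≡ (b | a | c | e) & (b | a | d) & (~c | d) & (~c | e)   — simplify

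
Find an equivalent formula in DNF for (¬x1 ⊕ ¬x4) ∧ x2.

(¬x1 ⊕ ¬x4) ∧ x2
⇔ ((¬x1 ∧ ¬¬x4) ∨ (¬¬x1 ∧ ¬x4)) ∧ x2   — expand ⊕
⇔ ((¬x1 ∧ x4) ∨ (¬¬x1 ∧ ¬x4)) ∧ x2   — double negation
⇔ ((¬x1 ∧ x4) ∨ (x1 ∧ ¬x4)) ∧ x2   — double negation
⇔ (¬x1 ∧ x4 ∧ x2) ∨ (x1 ∧ ¬x4 ∧ x2)   — distribute ∧ over ∨

(¬x1 ∧ x4 ∧ x2) ∨ (x1 ∧ ¬x4 ∧ x2)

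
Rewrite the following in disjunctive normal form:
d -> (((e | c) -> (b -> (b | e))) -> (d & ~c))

~d | (d & ~c)

d -> (((e | c) -> (b -> (b | e))) -> (d & ~c))
≡ ~d | (((e | c) -> (b -> (b | e))) -> (d & ~c))   [eliminate ->]
≡ ~d | ~((e | c) -> (b -> (b | e))) | (d & ~c)   [eliminate ->]
≡ ~d | ~(~(e | c) | (b -> (b | e))) | (d & ~c)   [eliminate ->]
≡ ~d | ~(~(e | c) | ~b | b | e) | (d & ~c)   [eliminate ->]
≡ ~d | (~~(e | c) & ~~b & ~b & ~e) | (d & ~c)   [De Morgan]
≡ ~d | ((e | c) & ~~b & ~b & ~e) | (d & ~c)   [double negation]
≡ ~d | ((e | c) & b & ~b & ~e) | (d & ~c)   [double negation]
≡ ~d | (e & b & ~b & ~e) | (c & b & ~b & ~e) | (d & ~c)   [distribute & over |]
≡ ~d | (d & ~c)   [simplify]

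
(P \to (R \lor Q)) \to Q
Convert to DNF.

(P \land \lnot R \land \lnot Q) \lor Q

(P \to (R \lor Q)) \to Q
≡ \lnot (P \to (R \lor Q)) \lor Q   — eliminate \to
≡ \lnot (\lnot P \lor R \lor Q) \lor Q   — eliminate \to
≡ (\lnot \lnot P \land \lnot R \land \lnot Q) \lor Q   — De Morgan
≡ (P \land \lnot R \land \lnot Q) \lor Q   — double negation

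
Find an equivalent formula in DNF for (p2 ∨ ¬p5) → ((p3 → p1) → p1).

(p2 ∨ ¬p5) → ((p3 → p1) → p1)
= ¬(p2 ∨ ¬p5) ∨ ((p3 → p1) → p1)   (eliminate →)
= ¬(p2 ∨ ¬p5) ∨ ¬(p3 → p1) ∨ p1   (eliminate →)
= ¬(p2 ∨ ¬p5) ∨ ¬(¬p3 ∨ p1) ∨ p1   (eliminate →)
= (¬p2 ∧ ¬¬p5) ∨ ¬(¬p3 ∨ p1) ∨ p1   (De Morgan)
= (¬p2 ∧ p5) ∨ ¬(¬p3 ∨ p1) ∨ p1   (double negation)
= (¬p2 ∧ p5) ∨ (¬¬p3 ∧ ¬p1) ∨ p1   (De Morgan)
= (¬p2 ∧ p5) ∨ (p3 ∧ ¬p1) ∨ p1   (double negation)

(¬p2 ∧ p5) ∨ (p3 ∧ ¬p1) ∨ p1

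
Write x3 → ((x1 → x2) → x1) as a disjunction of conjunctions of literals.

¬x3 ∨ x1

x3 → ((x1 → x2) → x1)
≡ ¬x3 ∨ ((x1 → x2) → x1)   — eliminate →
≡ ¬x3 ∨ ¬(x1 → x2) ∨ x1   — eliminate →
≡ ¬x3 ∨ ¬(¬x1 ∨ x2) ∨ x1   — eliminate →
≡ ¬x3 ∨ (¬¬x1 ∧ ¬x2) ∨ x1   — De Morgan
≡ ¬x3 ∨ (x1 ∧ ¬x2) ∨ x1   — double negation
≡ ¬x3 ∨ x1   — simplify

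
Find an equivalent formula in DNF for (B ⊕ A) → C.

(¬B ∧ ¬A) ∨ (A ∧ B) ∨ C

(B ⊕ A) → C
⇔ ¬(B ⊕ A) ∨ C   [eliminate →]
⇔ ¬((B ∧ ¬A) ∨ (¬B ∧ A)) ∨ C   [expand ⊕]
⇔ (¬(B ∧ ¬A) ∧ ¬(¬B ∧ A)) ∨ C   [De Morgan]
⇔ ((¬B ∨ ¬¬A) ∧ ¬(¬B ∧ A)) ∨ C   [De Morgan]
⇔ ((¬B ∨ A) ∧ ¬(¬B ∧ A)) ∨ C   [double negation]
⇔ ((¬B ∨ A) ∧ (¬¬B ∨ ¬A)) ∨ C   [De Morgan]
⇔ ((¬B ∨ A) ∧ (B ∨ ¬A)) ∨ C   [double negation]
⇔ (¬B ∧ B) ∨ (¬B ∧ ¬A) ∨ (A ∧ B) ∨ (A ∧ ¬A) ∨ C   [distribute ∧ over ∨]
⇔ (¬B ∧ ¬A) ∨ (A ∧ B) ∨ C   [simplify]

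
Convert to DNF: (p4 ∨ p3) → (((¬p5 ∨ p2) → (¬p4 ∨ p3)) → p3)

(¬p4 ∧ ¬p3) ∨ (¬p5 ∧ p4 ∧ ¬p3) ∨ (p2 ∧ p4 ∧ ¬p3) ∨ p3

(p4 ∨ p3) → (((¬p5 ∨ p2) → (¬p4 ∨ p3)) → p3)
⇔ ¬(p4 ∨ p3) ∨ (((¬p5 ∨ p2) → (¬p4 ∨ p3)) → p3)   [eliminate →]
⇔ ¬(p4 ∨ p3) ∨ ¬((¬p5 ∨ p2) → (¬p4 ∨ p3)) ∨ p3   [eliminate →]
⇔ ¬(p4 ∨ p3) ∨ ¬(¬(¬p5 ∨ p2) ∨ ¬p4 ∨ p3) ∨ p3   [eliminate →]
⇔ (¬p4 ∧ ¬p3) ∨ ¬(¬(¬p5 ∨ p2) ∨ ¬p4 ∨ p3) ∨ p3   [De Morgan]
⇔ (¬p4 ∧ ¬p3) ∨ (¬¬(¬p5 ∨ p2) ∧ ¬¬p4 ∧ ¬p3) ∨ p3   [De Morgan]
⇔ (¬p4 ∧ ¬p3) ∨ ((¬p5 ∨ p2) ∧ ¬¬p4 ∧ ¬p3) ∨ p3   [double negation]
⇔ (¬p4 ∧ ¬p3) ∨ ((¬p5 ∨ p2) ∧ p4 ∧ ¬p3) ∨ p3   [double negation]
⇔ (¬p4 ∧ ¬p3) ∨ (¬p5 ∧ p4 ∧ ¬p3) ∨ (p2 ∧ p4 ∧ ¬p3) ∨ p3   [distribute ∧ over ∨]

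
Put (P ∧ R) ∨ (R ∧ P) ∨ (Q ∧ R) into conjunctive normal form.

(P ∨ Q) ∧ R

(P ∧ R) ∨ (R ∧ P) ∨ (Q ∧ R)
⇔ (P ∨ R ∨ Q) ∧ (P ∨ R ∨ R) ∧ (P ∨ P ∨ Q) ∧ (P ∨ P ∨ R) ∧ (R ∨ R ∨ Q) ∧ (R ∨ R ∨ R) ∧ (R ∨ P ∨ Q) ∧ (R ∨ P ∨ R)   — distribute ∨ over ∧
⇔ (P ∨ Q) ∧ R   — simplify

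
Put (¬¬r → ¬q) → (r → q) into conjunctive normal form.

q ∨ ¬r

(¬¬r → ¬q) → (r → q)
= ¬(¬¬r → ¬q) ∨ (r → q)   [eliminate →]
= ¬(¬¬¬r ∨ ¬q) ∨ (r → q)   [eliminate →]
= ¬(¬¬¬r ∨ ¬q) ∨ ¬r ∨ q   [eliminate →]
= ¬¬¬¬r ∧ ¬¬q ∨ ¬r ∨ q   [De Morgan]
= ¬¬r ∧ ¬¬q ∨ ¬r ∨ q   [double negation]
= r ∧ ¬¬q ∨ ¬r ∨ q   [double negation]
= r ∧ q ∨ ¬r ∨ q   [double negation]
= (r ∨ ¬r ∨ q) ∧ (q ∨ ¬r ∨ q)   [distribute ∨ over ∧]
= q ∨ ¬r   [simplify]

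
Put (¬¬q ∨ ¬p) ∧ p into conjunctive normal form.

(¬¬q ∨ ¬p) ∧ p
≡ (q ∨ ¬p) ∧ p   [double negation]

(q ∨ ¬p) ∧ p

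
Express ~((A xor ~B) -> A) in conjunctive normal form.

~((A xor ~B) -> A)
⇔ ~(~(A xor ~B) | A)   — eliminate ->
⇔ ~(~((A | ~B) & ~(A & ~B)) | A)   — expand xor
⇔ ~~((A | ~B) & ~(A & ~B)) & ~A   — De Morgan
⇔ (A | ~B) & ~(A & ~B) & ~A   — double negation
⇔ (A | ~B) & (~A | ~~B) & ~A   — De Morgan
⇔ (A | ~B) & (~A | B) & ~A   — double negation
⇔ (A | ~B) & ~A   — simplify

(A | ~B) & ~A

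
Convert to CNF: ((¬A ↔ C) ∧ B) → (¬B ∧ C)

((¬A ↔ C) ∧ B) → (¬B ∧ C)
= ¬((¬A ↔ C) ∧ B) ∨ (¬B ∧ C)
= ¬((¬A → C) ∧ (C → ¬A) ∧ B) ∨ (¬B ∧ C)
= ¬((¬¬A ∨ C) ∧ (C → ¬A) ∧ B) ∨ (¬B ∧ C)
= ¬((¬¬A ∨ C) ∧ (¬C ∨ ¬A) ∧ B) ∨ (¬B ∧ C)
= ¬(¬¬A ∨ C) ∨ ¬(¬C ∨ ¬A) ∨ ¬B ∨ (¬B ∧ C)
= (¬¬¬A ∧ ¬C) ∨ ¬(¬C ∨ ¬A) ∨ ¬B ∨ (¬B ∧ C)
= (¬A ∧ ¬C) ∨ ¬(¬C ∨ ¬A) ∨ ¬B ∨ (¬B ∧ C)
= (¬A ∧ ¬C) ∨ (¬¬C ∧ ¬¬A) ∨ ¬B ∨ (¬B ∧ C)
= (¬A ∧ ¬C) ∨ (C ∧ ¬¬A) ∨ ¬B ∨ (¬B ∧ C)
= (¬A ∧ ¬C) ∨ (C ∧ A) ∨ ¬B ∨ (¬B ∧ C)
= (¬A ∨ C ∨ ¬B ∨ ¬B) ∧ (¬A ∨ C ∨ ¬B ∨ C) ∧ (¬A ∨ A ∨ ¬B ∨ ¬B) ∧ (¬A ∨ A ∨ ¬B ∨ C) ∧ (¬C ∨ C ∨ ¬B ∨ ¬B) ∧ (¬C ∨ C ∨ ¬B ∨ C) ∧ (¬C ∨ A ∨ ¬B ∨ ¬B) ∧ (¬C ∨ A ∨ ¬B ∨ C)
= (¬A ∨ C ∨ ¬B) ∧ (¬C ∨ A ∨ ¬B)

(¬A ∨ C ∨ ¬B) ∧ (¬C ∨ A ∨ ¬B)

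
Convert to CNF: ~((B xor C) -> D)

~((B xor C) -> D)
≡ ~(~(B xor C) | D)   (eliminate ->)
≡ ~(~((B | C) & ~(B & C)) | D)   (expand xor)
≡ ~~((B | C) & ~(B & C)) & ~D   (De Morgan)
≡ (B | C) & ~(B & C) & ~D   (double negation)
≡ (B | C) & (~B | ~C) & ~D   (De Morgan)

(B | C) & (~B | ~C) & ~D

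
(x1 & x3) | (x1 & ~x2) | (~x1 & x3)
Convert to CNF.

(x1 & x3) | (x1 & ~x2) | (~x1 & x3)
≡ (x1 | x1 | ~x1) & (x1 | x1 | x3) & (x1 | ~x2 | ~x1) & (x1 | ~x2 | x3) & (x3 | x1 | ~x1) & (x3 | x1 | x3) & (x3 | ~x2 | ~x1) & (x3 | ~x2 | x3)   [distribute | over &]
≡ (x1 | x3) & (x3 | ~x2)   [simplify]

(x1 | x3) & (x3 | ~x2)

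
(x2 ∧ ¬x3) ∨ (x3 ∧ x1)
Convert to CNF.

(x2 ∧ ¬x3) ∨ (x3 ∧ x1)
≡ (x2 ∨ x3) ∧ (x2 ∨ x1) ∧ (¬x3 ∨ x3) ∧ (¬x3 ∨ x1)   [distribute ∨ over ∧]
≡ (x2 ∨ x3) ∧ (x2 ∨ x1) ∧ (¬x3 ∨ x1)   [simplify]

(x2 ∨ x3) ∧ (x2 ∨ x1) ∧ (¬x3 ∨ x1)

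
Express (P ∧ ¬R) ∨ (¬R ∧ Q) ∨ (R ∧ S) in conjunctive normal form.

(P ∧ ¬R) ∨ (¬R ∧ Q) ∨ (R ∧ S)
≡ (P ∨ ¬R ∨ R) ∧ (P ∨ ¬R ∨ S) ∧ (P ∨ Q ∨ R) ∧ (P ∨ Q ∨ S) ∧ (¬R ∨ ¬R ∨ R) ∧ (¬R ∨ ¬R ∨ S) ∧ (¬R ∨ Q ∨ R) ∧ (¬R ∨ Q ∨ S)   [distribute ∨ over ∧]
≡ (P ∨ Q ∨ R) ∧ (P ∨ Q ∨ S) ∧ (¬R ∨ S)   [simplify]

(P ∨ Q ∨ R) ∧ (P ∨ Q ∨ S) ∧ (¬R ∨ S)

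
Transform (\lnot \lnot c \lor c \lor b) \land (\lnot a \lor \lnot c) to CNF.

(c \lor b) \land (\lnot a \lor \lnot c)

(\lnot \lnot c \lor c \lor b) \land (\lnot a \lor \lnot c)
= (c \lor c \lor b) \land (\lnot a \lor \lnot c)   [double negation]
= (c \lor b) \land (\lnot a \lor \lnot c)   [simplify]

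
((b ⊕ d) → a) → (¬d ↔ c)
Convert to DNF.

((b ⊕ d) → a) → (¬d ↔ c)
= ¬((b ⊕ d) → a) ∨ (¬d ↔ c)   (eliminate →)
= ¬(¬(b ⊕ d) ∨ a) ∨ (¬d ↔ c)   (eliminate →)
= ¬(¬((b ∧ ¬d) ∨ (¬b ∧ d)) ∨ a) ∨ (¬d ↔ c)   (expand ⊕)
= ¬(¬((b ∧ ¬d) ∨ (¬b ∧ d)) ∨ a) ∨ ((¬d → c) ∧ (c → ¬d))   (eliminate ↔)
= ¬(¬((b ∧ ¬d) ∨ (¬b ∧ d)) ∨ a) ∨ ((¬¬d ∨ c) ∧ (c → ¬d))   (eliminate →)
= ¬(¬((b ∧ ¬d) ∨ (¬b ∧ d)) ∨ a) ∨ ((¬¬d ∨ c) ∧ (¬c ∨ ¬d))   (eliminate →)
= (¬¬((b ∧ ¬d) ∨ (¬b ∧ d)) ∧ ¬a) ∨ ((¬¬d ∨ c) ∧ (¬c ∨ ¬d))   (De Morgan)
= (((b ∧ ¬d) ∨ (¬b ∧ d)) ∧ ¬a) ∨ ((¬¬d ∨ c) ∧ (¬c ∨ ¬d))   (double negation)
= (((b ∧ ¬d) ∨ (¬b ∧ d)) ∧ ¬a) ∨ ((d ∨ c) ∧ (¬c ∨ ¬d))   (double negation)
= (b ∧ ¬d ∧ ¬a) ∨ (¬b ∧ d ∧ ¬a) ∨ (d ∧ ¬c) ∨ (d ∧ ¬d) ∨ (c ∧ ¬c) ∨ (c ∧ ¬d)   (distribute ∧ over ∨)
= (b ∧ ¬d ∧ ¬a) ∨ (¬b ∧ d ∧ ¬a) ∨ (d ∧ ¬c) ∨ (c ∧ ¬d)   (simplify)

(b ∧ ¬d ∧ ¬a) ∨ (¬b ∧ d ∧ ¬a) ∨ (d ∧ ¬c) ∨ (c ∧ ¬d)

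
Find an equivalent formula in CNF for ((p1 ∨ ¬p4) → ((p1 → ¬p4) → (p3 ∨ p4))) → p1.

((p1 ∨ ¬p4) → ((p1 → ¬p4) → (p3 ∨ p4))) → p1
≡ ¬((p1 ∨ ¬p4) → ((p1 → ¬p4) → (p3 ∨ p4))) ∨ p1   — eliminate →
≡ ¬(¬(p1 ∨ ¬p4) ∨ ((p1 → ¬p4) → (p3 ∨ p4))) ∨ p1   — eliminate →
≡ ¬(¬(p1 ∨ ¬p4) ∨ ¬(p1 → ¬p4) ∨ p3 ∨ p4) ∨ p1   — eliminate →
≡ ¬(¬(p1 ∨ ¬p4) ∨ ¬(¬p1 ∨ ¬p4) ∨ p3 ∨ p4) ∨ p1   — eliminate →
≡ (¬¬(p1 ∨ ¬p4) ∧ ¬¬(¬p1 ∨ ¬p4) ∧ ¬p3 ∧ ¬p4) ∨ p1   — De Morgan
≡ ((p1 ∨ ¬p4) ∧ ¬¬(¬p1 ∨ ¬p4) ∧ ¬p3 ∧ ¬p4) ∨ p1   — double negation
≡ ((p1 ∨ ¬p4) ∧ (¬p1 ∨ ¬p4) ∧ ¬p3 ∧ ¬p4) ∨ p1   — double negation
≡ (p1 ∨ ¬p4 ∨ p1) ∧ (¬p1 ∨ ¬p4 ∨ p1) ∧ (¬p3 ∨ p1) ∧ (¬p4 ∨ p1)   — distribute ∨ over ∧
≡ (p1 ∨ ¬p4) ∧ (¬p3 ∨ p1)   — simplify

(p1 ∨ ¬p4) ∧ (¬p3 ∨ p1)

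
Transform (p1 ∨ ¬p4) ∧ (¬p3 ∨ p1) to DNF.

p1 ∨ (¬p4 ∧ ¬p3)

(p1 ∨ ¬p4) ∧ (¬p3 ∨ p1)
⇔ (p1 ∧ ¬p3) ∨ (p1 ∧ p1) ∨ (¬p4 ∧ ¬p3) ∨ (¬p4 ∧ p1)   (distribute ∧ over ∨)
⇔ p1 ∨ (¬p4 ∧ ¬p3)   (simplify)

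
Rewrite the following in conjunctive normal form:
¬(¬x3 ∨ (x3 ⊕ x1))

x3 ∧ (¬x3 ∨ x1)

¬(¬x3 ∨ (x3 ⊕ x1))
≡ ¬(¬x3 ∨ (x3 ∨ x1) ∧ ¬(x3 ∧ x1))   [expand ⊕]
≡ ¬¬x3 ∧ ¬((x3 ∨ x1) ∧ ¬(x3 ∧ x1))   [De Morgan]
≡ x3 ∧ ¬((x3 ∨ x1) ∧ ¬(x3 ∧ x1))   [double negation]
≡ x3 ∧ (¬(x3 ∨ x1) ∨ ¬¬(x3 ∧ x1))   [De Morgan]
≡ x3 ∧ (¬x3 ∧ ¬x1 ∨ ¬¬(x3 ∧ x1))   [De Morgan]
≡ x3 ∧ (¬x3 ∧ ¬x1 ∨ x3 ∧ x1)   [double negation]
≡ x3 ∧ (¬x3 ∨ x3) ∧ (¬x3 ∨ x1) ∧ (¬x1 ∨ x3) ∧ (¬x1 ∨ x1)   [distribute ∨ over ∧]
≡ x3 ∧ (¬x3 ∨ x1)   [simplify]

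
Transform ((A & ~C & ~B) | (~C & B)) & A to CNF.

~C & A

((A & ~C & ~B) | (~C & B)) & A
= (A | ~C) & (A | B) & (~C | ~C) & (~C | B) & (~B | ~C) & (~B | B) & A   [distribute | over &]
= ~C & A   [simplify]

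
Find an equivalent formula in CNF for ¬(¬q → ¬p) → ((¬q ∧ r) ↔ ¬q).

q ∨ ¬p ∨ r

¬(¬q → ¬p) → ((¬q ∧ r) ↔ ¬q)
= ¬¬(¬q → ¬p) ∨ ((¬q ∧ r) ↔ ¬q)   [eliminate →]
= ¬¬(¬¬q ∨ ¬p) ∨ ((¬q ∧ r) ↔ ¬q)   [eliminate →]
= ¬¬(¬¬q ∨ ¬p) ∨ (((¬q ∧ r) → ¬q) ∧ (¬q → (¬q ∧ r)))   [eliminate ↔]
= ¬¬(¬¬q ∨ ¬p) ∨ ((¬(¬q ∧ r) ∨ ¬q) ∧ (¬q → (¬q ∧ r)))   [eliminate →]
= ¬¬(¬¬q ∨ ¬p) ∨ ((¬(¬q ∧ r) ∨ ¬q) ∧ (¬¬q ∨ (¬q ∧ r)))   [eliminate →]
= ¬¬q ∨ ¬p ∨ ((¬(¬q ∧ r) ∨ ¬q) ∧ (¬¬q ∨ (¬q ∧ r)))   [double negation]
= q ∨ ¬p ∨ ((¬(¬q ∧ r) ∨ ¬q) ∧ (¬¬q ∨ (¬q ∧ r)))   [double negation]
= q ∨ ¬p ∨ ((¬¬q ∨ ¬r ∨ ¬q) ∧ (¬¬q ∨ (¬q ∧ r)))   [De Morgan]
= q ∨ ¬p ∨ ((q ∨ ¬r ∨ ¬q) ∧ (¬¬q ∨ (¬q ∧ r)))   [double negation]
= q ∨ ¬p ∨ ((q ∨ ¬r ∨ ¬q) ∧ (q ∨ (¬q ∧ r)))   [double negation]
= (q ∨ ¬p ∨ q ∨ ¬r ∨ ¬q) ∧ (q ∨ ¬p ∨ q ∨ ¬q) ∧ (q ∨ ¬p ∨ q ∨ r)   [distribute ∨ over ∧]
= q ∨ ¬p ∨ r   [simplify]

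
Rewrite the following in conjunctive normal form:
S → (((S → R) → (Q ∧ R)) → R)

¬S ∨ R

S → (((S → R) → (Q ∧ R)) → R)
≡ ¬S ∨ (((S → R) → (Q ∧ R)) → R)   (eliminate →)
≡ ¬S ∨ ¬((S → R) → (Q ∧ R)) ∨ R   (eliminate →)
≡ ¬S ∨ ¬(¬(S → R) ∨ (Q ∧ R)) ∨ R   (eliminate →)
≡ ¬S ∨ ¬(¬(¬S ∨ R) ∨ (Q ∧ R)) ∨ R   (eliminate →)
≡ ¬S ∨ (¬¬(¬S ∨ R) ∧ ¬(Q ∧ R)) ∨ R   (De Morgan)
≡ ¬S ∨ ((¬S ∨ R) ∧ ¬(Q ∧ R)) ∨ R   (double negation)
≡ ¬S ∨ ((¬S ∨ R) ∧ (¬Q ∨ ¬R)) ∨ R   (De Morgan)
≡ (¬S ∨ ¬S ∨ R ∨ R) ∧ (¬S ∨ ¬Q ∨ ¬R ∨ R)   (distribute ∨ over ∧)
≡ ¬S ∨ R   (simplify)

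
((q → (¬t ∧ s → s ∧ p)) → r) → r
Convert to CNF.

((q → (¬t ∧ s → s ∧ p)) → r) → r
≡ ¬((q → (¬t ∧ s → s ∧ p)) → r) ∨ r   [eliminate →]
≡ ¬(¬(q → (¬t ∧ s → s ∧ p)) ∨ r) ∨ r   [eliminate →]
≡ ¬(¬(¬q ∨ (¬t ∧ s → s ∧ p)) ∨ r) ∨ r   [eliminate →]
≡ ¬(¬(¬q ∨ ¬(¬t ∧ s) ∨ s ∧ p) ∨ r) ∨ r   [eliminate →]
≡ ¬¬(¬q ∨ ¬(¬t ∧ s) ∨ s ∧ p) ∧ ¬r ∨ r   [De Morgan]
≡ (¬q ∨ ¬(¬t ∧ s) ∨ s ∧ p) ∧ ¬r ∨ r   [double negation]
≡ (¬q ∨ ¬¬t ∨ ¬s ∨ s ∧ p) ∧ ¬r ∨ r   [De Morgan]
≡ (¬q ∨ t ∨ ¬s ∨ s ∧ p) ∧ ¬r ∨ r   [double negation]
≡ (¬q ∨ t ∨ ¬s ∨ s ∨ r) ∧ (¬q ∨ t ∨ ¬s ∨ p ∨ r) ∧ (¬r ∨ r)   [distribute ∨ over ∧]
≡ ¬q ∨ t ∨ ¬s ∨ p ∨ r   [simplify]

¬q ∨ t ∨ ¬s ∨ p ∨ r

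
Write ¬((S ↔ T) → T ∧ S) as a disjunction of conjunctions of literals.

¬S ∧ ¬T

¬((S ↔ T) → T ∧ S)
≡ ¬(¬(S ↔ T) ∨ T ∧ S)   [eliminate →]
≡ ¬(¬((S → T) ∧ (T → S)) ∨ T ∧ S)   [eliminate ↔]
≡ ¬(¬((¬S ∨ T) ∧ (T → S)) ∨ T ∧ S)   [eliminate →]
≡ ¬(¬((¬S ∨ T) ∧ (¬T ∨ S)) ∨ T ∧ S)   [eliminate →]
≡ ¬¬((¬S ∨ T) ∧ (¬T ∨ S)) ∧ ¬(T ∧ S)   [De Morgan]
≡ (¬S ∨ T) ∧ (¬T ∨ S) ∧ ¬(T ∧ S)   [double negation]
≡ (¬S ∨ T) ∧ (¬T ∨ S) ∧ (¬T ∨ ¬S)   [De Morgan]
≡ ¬S ∧ ¬T ∧ ¬T ∨ ¬S ∧ ¬T ∧ ¬S ∨ ¬S ∧ S ∧ ¬T ∨ ¬S ∧ S ∧ ¬S ∨ T ∧ ¬T ∧ ¬T ∨ T ∧ ¬T ∧ ¬S ∨ T ∧ S ∧ ¬T ∨ T ∧ S ∧ ¬S   [distribute ∧ over ∨]
≡ ¬S ∧ ¬T   [simplify]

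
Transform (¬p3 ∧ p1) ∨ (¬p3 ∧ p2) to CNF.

(¬p3 ∧ p1) ∨ (¬p3 ∧ p2)
= (¬p3 ∨ ¬p3) ∧ (¬p3 ∨ p2) ∧ (p1 ∨ ¬p3) ∧ (p1 ∨ p2)   [distribute ∨ over ∧]
= ¬p3 ∧ (p1 ∨ p2)   [simplify]

¬p3 ∧ (p1 ∨ p2)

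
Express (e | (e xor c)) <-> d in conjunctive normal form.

(~e | d) & (~c | e | d) & (~d | e | c)

(e | (e xor c)) <-> d
≡ ((e | (e xor c)) -> d) & (d -> (e | (e xor c)))   — eliminate <->
≡ (~(e | (e xor c)) | d) & (d -> (e | (e xor c)))   — eliminate ->
≡ (~(e | ((e | c) & ~(e & c))) | d) & (d -> (e | (e xor c)))   — expand xor
≡ (~(e | ((e | c) & ~(e & c))) | d) & (~d | e | (e xor c))   — eliminate ->
≡ (~(e | ((e | c) & ~(e & c))) | d) & (~d | e | ((e | c) & ~(e & c)))   — expand xor
≡ ((~e & ~((e | c) & ~(e & c))) | d) & (~d | e | ((e | c) & ~(e & c)))   — De Morgan
≡ ((~e & (~(e | c) | ~~(e & c))) | d) & (~d | e | ((e | c) & ~(e & c)))   — De Morgan
≡ ((~e & ((~e & ~c) | ~~(e & c))) | d) & (~d | e | ((e | c) & ~(e & c)))   — De Morgan
≡ ((~e & ((~e & ~c) | (e & c))) | d) & (~d | e | ((e | c) & ~(e & c)))   — double negation
≡ ((~e & ((~e & ~c) | (e & c))) | d) & (~d | e | ((e | c) & (~e | ~c)))   — De Morgan
≡ (~e | d) & (~e | e | d) & (~e | c | d) & (~c | e | d) & (~c | c | d) & (~d | e | e | c) & (~d | e | ~e | ~c)   — distribute | over &
≡ (~e | d) & (~c | e | d) & (~d | e | c)   — simplify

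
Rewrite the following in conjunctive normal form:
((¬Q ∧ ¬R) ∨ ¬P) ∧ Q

((¬Q ∧ ¬R) ∨ ¬P) ∧ Q
= (¬Q ∨ ¬P) ∧ (¬R ∨ ¬P) ∧ Q   [distribute ∨ over ∧]

(¬Q ∨ ¬P) ∧ (¬R ∨ ¬P) ∧ Q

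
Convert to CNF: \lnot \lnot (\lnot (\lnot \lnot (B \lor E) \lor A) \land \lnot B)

\lnot \lnot (\lnot (\lnot \lnot (B \lor E) \lor A) \land \lnot B)
⇔ \lnot (\lnot \lnot (B \lor E) \lor A) \land \lnot B   [double negation]
⇔ \lnot \lnot \lnot (B \lor E) \land \lnot A \land \lnot B   [De Morgan]
⇔ \lnot (B \lor E) \land \lnot A \land \lnot B   [double negation]
⇔ \lnot B \land \lnot E \land \lnot A \land \lnot B   [De Morgan]
⇔ \lnot B \land \lnot E \land \lnot A   [simplify]

\lnot B \land \lnot E \land \lnot A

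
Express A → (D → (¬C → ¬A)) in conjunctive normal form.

A → (D → (¬C → ¬A))
⇔ ¬A ∨ (D → (¬C → ¬A))   — eliminate →
⇔ ¬A ∨ ¬D ∨ (¬C → ¬A)   — eliminate →
⇔ ¬A ∨ ¬D ∨ ¬¬C ∨ ¬A   — eliminate →
⇔ ¬A ∨ ¬D ∨ C ∨ ¬A   — double negation
⇔ ¬A ∨ ¬D ∨ C   — simplify

¬A ∨ ¬D ∨ C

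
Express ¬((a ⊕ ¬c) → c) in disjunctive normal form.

¬a ∧ ¬c

¬((a ⊕ ¬c) → c)
≡ ¬(¬(a ⊕ ¬c) ∨ c)   [eliminate →]
≡ ¬(¬((a ∧ ¬¬c) ∨ (¬a ∧ ¬c)) ∨ c)   [expand ⊕]
≡ ¬¬((a ∧ ¬¬c) ∨ (¬a ∧ ¬c)) ∧ ¬c   [De Morgan]
≡ ((a ∧ ¬¬c) ∨ (¬a ∧ ¬c)) ∧ ¬c   [double negation]
≡ ((a ∧ c) ∨ (¬a ∧ ¬c)) ∧ ¬c   [double negation]
≡ (a ∧ c ∧ ¬c) ∨ (¬a ∧ ¬c ∧ ¬c)   [distribute ∧ over ∨]
≡ ¬a ∧ ¬c   [simplify]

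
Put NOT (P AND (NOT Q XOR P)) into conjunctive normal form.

NOT (P AND (NOT Q XOR P))
≡ NOT (P AND (NOT Q OR P) AND NOT (NOT Q AND P))   [expand XOR]
≡ NOT P OR NOT (NOT Q OR P) OR NOT NOT (NOT Q AND P)   [De Morgan]
≡ NOT P OR (NOT NOT Q AND NOT P) OR NOT NOT (NOT Q AND P)   [De Morgan]
≡ NOT P OR (Q AND NOT P) OR NOT NOT (NOT Q AND P)   [double negation]
≡ NOT P OR (Q AND NOT P) OR (NOT Q AND P)   [double negation]
≡ (NOT P OR Q OR NOT Q) AND (NOT P OR Q OR P) AND (NOT P OR NOT P OR NOT Q) AND (NOT P OR NOT P OR P)   [distribute OR over AND]
≡ NOT P OR NOT Q   [simplify]

NOT P OR NOT Q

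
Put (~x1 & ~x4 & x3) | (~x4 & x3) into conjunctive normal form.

~x4 & x3

(~x1 & ~x4 & x3) | (~x4 & x3)
⇔ (~x1 | ~x4) & (~x1 | x3) & (~x4 | ~x4) & (~x4 | x3) & (x3 | ~x4) & (x3 | x3)   [distribute | over &]
⇔ ~x4 & x3   [simplify]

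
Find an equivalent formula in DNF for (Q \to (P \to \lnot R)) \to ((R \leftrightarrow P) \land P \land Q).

Q \land P \land R

(Q \to (P \to \lnot R)) \to ((R \leftrightarrow P) \land P \land Q)
⇔ \lnot (Q \to (P \to \lnot R)) \lor ((R \leftrightarrow P) \land P \land Q)   — eliminate \to
⇔ \lnot (\lnot Q \lor (P \to \lnot R)) \lor ((R \leftrightarrow P) \land P \land Q)   — eliminate \to
⇔ \lnot (\lnot Q \lor \lnot P \lor \lnot R) \lor ((R \leftrightarrow P) \land P \land Q)   — eliminate \to
⇔ \lnot (\lnot Q \lor \lnot P \lor \lnot R) \lor ((R \to P) \land (P \to R) \land P \land Q)   — eliminate \leftrightarrow
⇔ \lnot (\lnot Q \lor \lnot P \lor \lnot R) \lor ((\lnot R \lor P) \land (P \to R) \land P \land Q)   — eliminate \to
⇔ \lnot (\lnot Q \lor \lnot P \lor \lnot R) \lor ((\lnot R \lor P) \land (\lnot P \lor R) \land P \land Q)   — eliminate \to
⇔ (\lnot \lnot Q \land \lnot \lnot P \land \lnot \lnot R) \lor ((\lnot R \lor P) \land (\lnot P \lor R) \land P \land Q)   — De Morgan
⇔ (Q \land \lnot \lnot P \land \lnot \lnot R) \lor ((\lnot R \lor P) \land (\lnot P \lor R) \land P \land Q)   — double negation
⇔ (Q \land P \land \lnot \lnot R) \lor ((\lnot R \lor P) \land (\lnot P \lor R) \land P \land Q)   — double negation
⇔ (Q \land P \land R) \lor ((\lnot R \lor P) \land (\lnot P \lor R) \land P \land Q)   — double negation
⇔ (Q \land P \land R) \lor (\lnot R \land \lnot P \land P \land Q) \lor (\lnot R \land R \land P \land Q) \lor (P \land \lnot P \land P \land Q) \lor (P \land R \land P \land Q)   — distribute \land over \lor
⇔ Q \land P \land R   — simplify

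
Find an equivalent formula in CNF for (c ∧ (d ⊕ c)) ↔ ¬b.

(¬c ∨ d ∨ ¬b) ∧ (b ∨ c) ∧ (b ∨ ¬d ∨ ¬c)

(c ∧ (d ⊕ c)) ↔ ¬b
≡ ((c ∧ (d ⊕ c)) → ¬b) ∧ (¬b → (c ∧ (d ⊕ c)))   — eliminate ↔
≡ (¬(c ∧ (d ⊕ c)) ∨ ¬b) ∧ (¬b → (c ∧ (d ⊕ c)))   — eliminate →
≡ (¬(c ∧ (d ∨ c) ∧ ¬(d ∧ c)) ∨ ¬b) ∧ (¬b → (c ∧ (d ⊕ c)))   — expand ⊕
≡ (¬(c ∧ (d ∨ c) ∧ ¬(d ∧ c)) ∨ ¬b) ∧ (¬¬b ∨ (c ∧ (d ⊕ c)))   — eliminate →
≡ (¬(c ∧ (d ∨ c) ∧ ¬(d ∧ c)) ∨ ¬b) ∧ (¬¬b ∨ (c ∧ (d ∨ c) ∧ ¬(d ∧ c)))   — expand ⊕
≡ (¬c ∨ ¬(d ∨ c) ∨ ¬¬(d ∧ c) ∨ ¬b) ∧ (¬¬b ∨ (c ∧ (d ∨ c) ∧ ¬(d ∧ c)))   — De Morgan
≡ (¬c ∨ (¬d ∧ ¬c) ∨ ¬¬(d ∧ c) ∨ ¬b) ∧ (¬¬b ∨ (c ∧ (d ∨ c) ∧ ¬(d ∧ c)))   — De Morgan
≡ (¬c ∨ (¬d ∧ ¬c) ∨ (d ∧ c) ∨ ¬b) ∧ (¬¬b ∨ (c ∧ (d ∨ c) ∧ ¬(d ∧ c)))   — double negation
≡ (¬c ∨ (¬d ∧ ¬c) ∨ (d ∧ c) ∨ ¬b) ∧ (b ∨ (c ∧ (d ∨ c) ∧ ¬(d ∧ c)))   — double negation
≡ (¬c ∨ (¬d ∧ ¬c) ∨ (d ∧ c) ∨ ¬b) ∧ (b ∨ (c ∧ (d ∨ c) ∧ (¬d ∨ ¬c)))   — De Morgan
≡ (¬c ∨ ¬d ∨ d ∨ ¬b) ∧ (¬c ∨ ¬d ∨ c ∨ ¬b) ∧ (¬c ∨ ¬c ∨ d ∨ ¬b) ∧ (¬c ∨ ¬c ∨ c ∨ ¬b) ∧ (b ∨ c) ∧ (b ∨ d ∨ c) ∧ (b ∨ ¬d ∨ ¬c)   — distribute ∨ over ∧
≡ (¬c ∨ d ∨ ¬b) ∧ (b ∨ c) ∧ (b ∨ ¬d ∨ ¬c)   — simplify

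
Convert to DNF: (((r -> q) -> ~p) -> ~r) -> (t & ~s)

(((r -> q) -> ~p) -> ~r) -> (t & ~s)
≡ ~(((r -> q) -> ~p) -> ~r) | (t & ~s)   [eliminate ->]
≡ ~(~((r -> q) -> ~p) | ~r) | (t & ~s)   [eliminate ->]
≡ ~(~(~(r -> q) | ~p) | ~r) | (t & ~s)   [eliminate ->]
≡ ~(~(~(~r | q) | ~p) | ~r) | (t & ~s)   [eliminate ->]
≡ (~~(~(~r | q) | ~p) & ~~r) | (t & ~s)   [De Morgan]
≡ ((~(~r | q) | ~p) & ~~r) | (t & ~s)   [double negation]
≡ (((~~r & ~q) | ~p) & ~~r) | (t & ~s)   [De Morgan]
≡ (((r & ~q) | ~p) & ~~r) | (t & ~s)   [double negation]
≡ (((r & ~q) | ~p) & r) | (t & ~s)   [double negation]
≡ (r & ~q & r) | (~p & r) | (t & ~s)   [distribute & over |]
≡ (r & ~q) | (~p & r) | (t & ~s)   [simplify]

(r & ~q) | (~p & r) | (t & ~s)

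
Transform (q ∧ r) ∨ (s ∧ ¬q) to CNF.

(q ∧ r) ∨ (s ∧ ¬q)
= (q ∨ s) ∧ (q ∨ ¬q) ∧ (r ∨ s) ∧ (r ∨ ¬q)   — distribute ∨ over ∧
= (q ∨ s) ∧ (r ∨ s) ∧ (r ∨ ¬q)   — simplify

(q ∨ s) ∧ (r ∨ s) ∧ (r ∨ ¬q)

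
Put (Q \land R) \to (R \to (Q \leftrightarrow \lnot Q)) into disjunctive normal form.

(Q \land R) \to (R \to (Q \leftrightarrow \lnot Q))
⇔ \lnot (Q \land R) \lor (R \to (Q \leftrightarrow \lnot Q))   [eliminate \to]
⇔ \lnot (Q \land R) \lor \lnot R \lor (Q \leftrightarrow \lnot Q)   [eliminate \to]
⇔ \lnot (Q \land R) \lor \lnot R \lor ((Q \to \lnot Q) \land (\lnot Q \to Q))   [eliminate \leftrightarrow]
⇔ \lnot (Q \land R) \lor \lnot R \lor ((\lnot Q \lor \lnot Q) \land (\lnot Q \to Q))   [eliminate \to]
⇔ \lnot (Q \land R) \lor \lnot R \lor ((\lnot Q \lor \lnot Q) \land (\lnot \lnot Q \lor Q))   [eliminate \to]
⇔ \lnot Q \lor \lnot R \lor \lnot R \lor ((\lnot Q \lor \lnot Q) \land (\lnot \lnot Q \lor Q))   [De Morgan]
⇔ \lnot Q \lor \lnot R \lor \lnot R \lor ((\lnot Q \lor \lnot Q) \land (Q \lor Q))   [double negation]
⇔ \lnot Q \lor \lnot R \lor \lnot R \lor (\lnot Q \land Q) \lor (\lnot Q \land Q) \lor (\lnot Q \land Q) \lor (\lnot Q \land Q)   [distribute \land over \lor]
⇔ \lnot Q \lor \lnot R   [simplify]

\lnot Q \lor \lnot R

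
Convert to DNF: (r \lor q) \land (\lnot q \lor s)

(r \lor q) \land (\lnot q \lor s)
≡ (r \land \lnot q) \lor (r \land s) \lor (q \land \lnot q) \lor (q \land s)   (distribute \land over \lor)
≡ (r \land \lnot q) \lor (r \land s) \lor (q \land s)   (simplify)

(r \land \lnot q) \lor (r \land s) \lor (q \land s)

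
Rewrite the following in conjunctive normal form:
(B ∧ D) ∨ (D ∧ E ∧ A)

(B ∧ D) ∨ (D ∧ E ∧ A)
= (B ∨ D) ∧ (B ∨ E) ∧ (B ∨ A) ∧ (D ∨ D) ∧ (D ∨ E) ∧ (D ∨ A)   [distribute ∨ over ∧]
= (B ∨ E) ∧ (B ∨ A) ∧ D   [simplify]

(B ∨ E) ∧ (B ∨ A) ∧ D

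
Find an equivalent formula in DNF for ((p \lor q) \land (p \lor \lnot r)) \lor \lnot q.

p \lor (q \land \lnot r) \lor \lnot q

((p \lor q) \land (p \lor \lnot r)) \lor \lnot q
≡ (p \land p) \lor (p \land \lnot r) \lor (q \land p) \lor (q \land \lnot r) \lor \lnot q   (distribute \land over \lor)
≡ p \lor (q \land \lnot r) \lor \lnot q   (simplify)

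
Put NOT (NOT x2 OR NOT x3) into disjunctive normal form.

x2 AND x3

NOT (NOT x2 OR NOT x3)
= NOT NOT x2 AND NOT NOT x3
= x2 AND NOT NOT x3
= x2 AND x3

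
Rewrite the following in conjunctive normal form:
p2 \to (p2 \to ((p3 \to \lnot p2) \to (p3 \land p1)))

p2 \to (p2 \to ((p3 \to \lnot p2) \to (p3 \land p1)))
≡ \lnot p2 \lor (p2 \to ((p3 \to \lnot p2) \to (p3 \land p1)))   [eliminate \to]
≡ \lnot p2 \lor \lnot p2 \lor ((p3 \to \lnot p2) \to (p3 \land p1))   [eliminate \to]
≡ \lnot p2 \lor \lnot p2 \lor \lnot (p3 \to \lnot p2) \lor (p3 \land p1)   [eliminate \to]
≡ \lnot p2 \lor \lnot p2 \lor \lnot (\lnot p3 \lor \lnot p2) \lor (p3 \land p1)   [eliminate \to]
≡ \lnot p2 \lor \lnot p2 \lor (\lnot \lnot p3 \land \lnot \lnot p2) \lor (p3 \land p1)   [De Morgan]
≡ \lnot p2 \lor \lnot p2 \lor (p3 \land \lnot \lnot p2) \lor (p3 \land p1)   [double negation]
≡ \lnot p2 \lor \lnot p2 \lor (p3 \land p2) \lor (p3 \land p1)   [double negation]
≡ (\lnot p2 \lor \lnot p2 \lor p3 \lor p3) \land (\lnot p2 \lor \lnot p2 \lor p3 \lor p1) \land (\lnot p2 \lor \lnot p2 \lor p2 \lor p3) \land (\lnot p2 \lor \lnot p2 \lor p2 \lor p1)   [distribute \lor over \land]
≡ \lnot p2 \lor p3   [simplify]

\lnot p2 \lor p3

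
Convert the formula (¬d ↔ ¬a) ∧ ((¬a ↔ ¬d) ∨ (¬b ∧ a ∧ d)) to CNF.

(d ∨ ¬a) ∧ (a ∨ ¬d)

(¬d ↔ ¬a) ∧ ((¬a ↔ ¬d) ∨ (¬b ∧ a ∧ d))
≡ (¬d → ¬a) ∧ (¬a → ¬d) ∧ ((¬a ↔ ¬d) ∨ (¬b ∧ a ∧ d))   — eliminate ↔
≡ (¬¬d ∨ ¬a) ∧ (¬a → ¬d) ∧ ((¬a ↔ ¬d) ∨ (¬b ∧ a ∧ d))   — eliminate →
≡ (¬¬d ∨ ¬a) ∧ (¬¬a ∨ ¬d) ∧ ((¬a ↔ ¬d) ∨ (¬b ∧ a ∧ d))   — eliminate →
≡ (¬¬d ∨ ¬a) ∧ (¬¬a ∨ ¬d) ∧ (((¬a → ¬d) ∧ (¬d → ¬a)) ∨ (¬b ∧ a ∧ d))   — eliminate ↔
≡ (¬¬d ∨ ¬a) ∧ (¬¬a ∨ ¬d) ∧ (((¬¬a ∨ ¬d) ∧ (¬d → ¬a)) ∨ (¬b ∧ a ∧ d))   — eliminate →
≡ (¬¬d ∨ ¬a) ∧ (¬¬a ∨ ¬d) ∧ (((¬¬a ∨ ¬d) ∧ (¬¬d ∨ ¬a)) ∨ (¬b ∧ a ∧ d))   — eliminate →
≡ (d ∨ ¬a) ∧ (¬¬a ∨ ¬d) ∧ (((¬¬a ∨ ¬d) ∧ (¬¬d ∨ ¬a)) ∨ (¬b ∧ a ∧ d))   — double negation
≡ (d ∨ ¬a) ∧ (a ∨ ¬d) ∧ (((¬¬a ∨ ¬d) ∧ (¬¬d ∨ ¬a)) ∨ (¬b ∧ a ∧ d))   — double negation
≡ (d ∨ ¬a) ∧ (a ∨ ¬d) ∧ (((a ∨ ¬d) ∧ (¬¬d ∨ ¬a)) ∨ (¬b ∧ a ∧ d))   — double negation
≡ (d ∨ ¬a) ∧ (a ∨ ¬d) ∧ (((a ∨ ¬d) ∧ (d ∨ ¬a)) ∨ (¬b ∧ a ∧ d))   — double negation
≡ (d ∨ ¬a) ∧ (a ∨ ¬d) ∧ (a ∨ ¬d ∨ ¬b) ∧ (a ∨ ¬d ∨ a) ∧ (a ∨ ¬d ∨ d) ∧ (d ∨ ¬a ∨ ¬b) ∧ (d ∨ ¬a ∨ a) ∧ (d ∨ ¬a ∨ d)   — distribute ∨ over ∧
≡ (d ∨ ¬a) ∧ (a ∨ ¬d)   — simplify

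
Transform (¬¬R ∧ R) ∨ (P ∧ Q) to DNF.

(¬¬R ∧ R) ∨ (P ∧ Q)
= (R ∧ R) ∨ (P ∧ Q)
= R ∨ (P ∧ Q)

R ∨ (P ∧ Q)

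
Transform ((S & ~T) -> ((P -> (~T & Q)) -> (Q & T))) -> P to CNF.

((S & ~T) -> ((P -> (~T & Q)) -> (Q & T))) -> P
= ~((S & ~T) -> ((P -> (~T & Q)) -> (Q & T))) | P   — eliminate ->
= ~(~(S & ~T) | ((P -> (~T & Q)) -> (Q & T))) | P   — eliminate ->
= ~(~(S & ~T) | ~(P -> (~T & Q)) | (Q & T)) | P   — eliminate ->
= ~(~(S & ~T) | ~(~P | (~T & Q)) | (Q & T)) | P   — eliminate ->
= (~~(S & ~T) & ~~(~P | (~T & Q)) & ~(Q & T)) | P   — De Morgan
= (S & ~T & ~~(~P | (~T & Q)) & ~(Q & T)) | P   — double negation
= (S & ~T & (~P | (~T & Q)) & ~(Q & T)) | P   — double negation
= (S & ~T & (~P | (~T & Q)) & (~Q | ~T)) | P   — De Morgan
= (S | P) & (~T | P) & (~P | ~T | P) & (~P | Q | P) & (~Q | ~T | P)   — distribute | over &
= (S | P) & (~T | P)   — simplify

(S | P) & (~T | P)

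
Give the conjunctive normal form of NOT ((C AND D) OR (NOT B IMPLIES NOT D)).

NOT ((C AND D) OR (NOT B IMPLIES NOT D))
≡ NOT ((C AND D) OR NOT NOT B OR NOT D)
≡ NOT (C AND D) AND NOT NOT NOT B AND NOT NOT D
≡ (NOT C OR NOT D) AND NOT NOT NOT B AND NOT NOT D
≡ (NOT C OR NOT D) AND NOT B AND NOT NOT D
≡ (NOT C OR NOT D) AND NOT B AND D

(NOT C OR NOT D) AND NOT B AND D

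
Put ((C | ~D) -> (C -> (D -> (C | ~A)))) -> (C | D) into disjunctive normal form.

C | D

((C | ~D) -> (C -> (D -> (C | ~A)))) -> (C | D)
⇔ ~((C | ~D) -> (C -> (D -> (C | ~A)))) | C | D   (eliminate ->)
⇔ ~(~(C | ~D) | (C -> (D -> (C | ~A)))) | C | D   (eliminate ->)
⇔ ~(~(C | ~D) | ~C | (D -> (C | ~A))) | C | D   (eliminate ->)
⇔ ~(~(C | ~D) | ~C | ~D | C | ~A) | C | D   (eliminate ->)
⇔ (~~(C | ~D) & ~~C & ~~D & ~C & ~~A) | C | D   (De Morgan)
⇔ ((C | ~D) & ~~C & ~~D & ~C & ~~A) | C | D   (double negation)
⇔ ((C | ~D) & C & ~~D & ~C & ~~A) | C | D   (double negation)
⇔ ((C | ~D) & C & D & ~C & ~~A) | C | D   (double negation)
⇔ ((C | ~D) & C & D & ~C & A) | C | D   (double negation)
⇔ (C & C & D & ~C & A) | (~D & C & D & ~C & A) | C | D   (distribute & over |)
⇔ C | D   (simplify)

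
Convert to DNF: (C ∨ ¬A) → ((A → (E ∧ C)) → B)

(¬C ∧ A) ∨ (A ∧ ¬E) ∨ B

(C ∨ ¬A) → ((A → (E ∧ C)) → B)
≡ ¬(C ∨ ¬A) ∨ ((A → (E ∧ C)) → B)   [eliminate →]
≡ ¬(C ∨ ¬A) ∨ ¬(A → (E ∧ C)) ∨ B   [eliminate →]
≡ ¬(C ∨ ¬A) ∨ ¬(¬A ∨ (E ∧ C)) ∨ B   [eliminate →]
≡ (¬C ∧ ¬¬A) ∨ ¬(¬A ∨ (E ∧ C)) ∨ B   [De Morgan]
≡ (¬C ∧ A) ∨ ¬(¬A ∨ (E ∧ C)) ∨ B   [double negation]
≡ (¬C ∧ A) ∨ (¬¬A ∧ ¬(E ∧ C)) ∨ B   [De Morgan]
≡ (¬C ∧ A) ∨ (A ∧ ¬(E ∧ C)) ∨ B   [double negation]
≡ (¬C ∧ A) ∨ (A ∧ (¬E ∨ ¬C)) ∨ B   [De Morgan]
≡ (¬C ∧ A) ∨ (A ∧ ¬E) ∨ (A ∧ ¬C) ∨ B   [distribute ∧ over ∨]
≡ (¬C ∧ A) ∨ (A ∧ ¬E) ∨ B   [simplify]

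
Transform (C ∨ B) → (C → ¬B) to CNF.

(C ∨ B) → (C → ¬B)
= ¬(C ∨ B) ∨ (C → ¬B)   — eliminate →
= ¬(C ∨ B) ∨ ¬C ∨ ¬B   — eliminate →
= (¬C ∧ ¬B) ∨ ¬C ∨ ¬B   — De Morgan
= (¬C ∨ ¬C ∨ ¬B) ∧ (¬B ∨ ¬C ∨ ¬B)   — distribute ∨ over ∧
= ¬C ∨ ¬B   — simplify

¬C ∨ ¬B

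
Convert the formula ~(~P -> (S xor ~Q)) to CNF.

~(~P -> (S xor ~Q))
= ~(~~P | (S xor ~Q))   [eliminate ->]
= ~(~~P | ((S | ~Q) & ~(S & ~Q)))   [expand xor]
= ~~~P & ~((S | ~Q) & ~(S & ~Q))   [De Morgan]
= ~P & ~((S | ~Q) & ~(S & ~Q))   [double negation]
= ~P & (~(S | ~Q) | ~~(S & ~Q))   [De Morgan]
= ~P & ((~S & ~~Q) | ~~(S & ~Q))   [De Morgan]
= ~P & ((~S & Q) | ~~(S & ~Q))   [double negation]
= ~P & ((~S & Q) | (S & ~Q))   [double negation]
= ~P & (~S | S) & (~S | ~Q) & (Q | S) & (Q | ~Q)   [distribute | over &]
= ~P & (~S | ~Q) & (Q | S)   [simplify]

~P & (~S | ~Q) & (Q | S)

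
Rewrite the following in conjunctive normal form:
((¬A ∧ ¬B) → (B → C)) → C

(¬A ∨ C) ∧ (¬B ∨ C) ∧ (B ∨ C)

((¬A ∧ ¬B) → (B → C)) → C
= ¬((¬A ∧ ¬B) → (B → C)) ∨ C   [eliminate →]
= ¬(¬(¬A ∧ ¬B) ∨ (B → C)) ∨ C   [eliminate →]
= ¬(¬(¬A ∧ ¬B) ∨ ¬B ∨ C) ∨ C   [eliminate →]
= (¬¬(¬A ∧ ¬B) ∧ ¬¬B ∧ ¬C) ∨ C   [De Morgan]
= (¬A ∧ ¬B ∧ ¬¬B ∧ ¬C) ∨ C   [double negation]
= (¬A ∧ ¬B ∧ B ∧ ¬C) ∨ C   [double negation]
= (¬A ∨ C) ∧ (¬B ∨ C) ∧ (B ∨ C) ∧ (¬C ∨ C)   [distribute ∨ over ∧]
= (¬A ∨ C) ∧ (¬B ∨ C) ∧ (B ∨ C)   [simplify]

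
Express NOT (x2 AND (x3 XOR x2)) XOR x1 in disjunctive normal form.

NOT (x2 AND (x3 XOR x2)) XOR x1
≡ (NOT (x2 AND (x3 XOR x2)) AND NOT x1) OR (NOT NOT (x2 AND (x3 XOR x2)) AND x1)   (expand XOR)
≡ (NOT (x2 AND ((x3 AND NOT x2) OR (NOT x3 AND x2))) AND NOT x1) OR (NOT NOT (x2 AND (x3 XOR x2)) AND x1)   (expand XOR)
≡ (NOT (x2 AND ((x3 AND NOT x2) OR (NOT x3 AND x2))) AND NOT x1) OR (NOT NOT (x2 AND ((x3 AND NOT x2) OR (NOT x3 AND x2))) AND x1)   (expand XOR)
≡ ((NOT x2 OR NOT ((x3 AND NOT x2) OR (NOT x3 AND x2))) AND NOT x1) OR (NOT NOT (x2 AND ((x3 AND NOT x2) OR (NOT x3 AND x2))) AND x1)   (De Morgan)
≡ ((NOT x2 OR (NOT (x3 AND NOT x2) AND NOT (NOT x3 AND x2))) AND NOT x1) OR (NOT NOT (x2 AND ((x3 AND NOT x2) OR (NOT x3 AND x2))) AND x1)   (De Morgan)
≡ ((NOT x2 OR ((NOT x3 OR NOT NOT x2) AND NOT (NOT x3 AND x2))) AND NOT x1) OR (NOT NOT (x2 AND ((x3 AND NOT x2) OR (NOT x3 AND x2))) AND x1)   (De Morgan)
≡ ((NOT x2 OR ((NOT x3 OR x2) AND NOT (NOT x3 AND x2))) AND NOT x1) OR (NOT NOT (x2 AND ((x3 AND NOT x2) OR (NOT x3 AND x2))) AND x1)   (double negation)
≡ ((NOT x2 OR ((NOT x3 OR x2) AND (NOT NOT x3 OR NOT x2))) AND NOT x1) OR (NOT NOT (x2 AND ((x3 AND NOT x2) OR (NOT x3 AND x2))) AND x1)   (De Morgan)
≡ ((NOT x2 OR ((NOT x3 OR x2) AND (x3 OR NOT x2))) AND NOT x1) OR (NOT NOT (x2 AND ((x3 AND NOT x2) OR (NOT x3 AND x2))) AND x1)   (double negation)
≡ ((NOT x2 OR ((NOT x3 OR x2) AND (x3 OR NOT x2))) AND NOT x1) OR (x2 AND ((x3 AND NOT x2) OR (NOT x3 AND x2)) AND x1)   (double negation)
≡ (NOT x2 AND NOT x1) OR (NOT x3 AND x3 AND NOT x1) OR (NOT x3 AND NOT x2 AND NOT x1) OR (x2 AND x3 AND NOT x1) OR (x2 AND NOT x2 AND NOT x1) OR (x2 AND x3 AND NOT x2 AND x1) OR (x2 AND NOT x3 AND x2 AND x1)   (distribute AND over OR)
≡ (NOT x2 AND NOT x1) OR (x2 AND x3 AND NOT x1) OR (x2 AND NOT x3 AND x1)   (simplify)

(NOT x2 AND NOT x1) OR (x2 AND x3 AND NOT x1) OR (x2 AND NOT x3 AND x1)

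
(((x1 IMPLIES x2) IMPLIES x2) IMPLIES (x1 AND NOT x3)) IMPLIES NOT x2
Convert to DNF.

(x2 AND NOT x1) OR (x2 AND x3) OR NOT x2

(((x1 IMPLIES x2) IMPLIES x2) IMPLIES (x1 AND NOT x3)) IMPLIES NOT x2
⇔ NOT (((x1 IMPLIES x2) IMPLIES x2) IMPLIES (x1 AND NOT x3)) OR NOT x2   [eliminate IMPLIES]
⇔ NOT (NOT ((x1 IMPLIES x2) IMPLIES x2) OR (x1 AND NOT x3)) OR NOT x2   [eliminate IMPLIES]
⇔ NOT (NOT (NOT (x1 IMPLIES x2) OR x2) OR (x1 AND NOT x3)) OR NOT x2   [eliminate IMPLIES]
⇔ NOT (NOT (NOT (NOT x1 OR x2) OR x2) OR (x1 AND NOT x3)) OR NOT x2   [eliminate IMPLIES]
⇔ (NOT NOT (NOT (NOT x1 OR x2) OR x2) AND NOT (x1 AND NOT x3)) OR NOT x2   [De Morgan]
⇔ ((NOT (NOT x1 OR x2) OR x2) AND NOT (x1 AND NOT x3)) OR NOT x2   [double negation]
⇔ (((NOT NOT x1 AND NOT x2) OR x2) AND NOT (x1 AND NOT x3)) OR NOT x2   [De Morgan]
⇔ (((x1 AND NOT x2) OR x2) AND NOT (x1 AND NOT x3)) OR NOT x2   [double negation]
⇔ (((x1 AND NOT x2) OR x2) AND (NOT x1 OR NOT NOT x3)) OR NOT x2   [De Morgan]
⇔ (((x1 AND NOT x2) OR x2) AND (NOT x1 OR x3)) OR NOT x2   [double negation]
⇔ (x1 AND NOT x2 AND NOT x1) OR (x1 AND NOT x2 AND x3) OR (x2 AND NOT x1) OR (x2 AND x3) OR NOT x2   [distribute AND over OR]
⇔ (x2 AND NOT x1) OR (x2 AND x3) OR NOT x2   [simplify]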